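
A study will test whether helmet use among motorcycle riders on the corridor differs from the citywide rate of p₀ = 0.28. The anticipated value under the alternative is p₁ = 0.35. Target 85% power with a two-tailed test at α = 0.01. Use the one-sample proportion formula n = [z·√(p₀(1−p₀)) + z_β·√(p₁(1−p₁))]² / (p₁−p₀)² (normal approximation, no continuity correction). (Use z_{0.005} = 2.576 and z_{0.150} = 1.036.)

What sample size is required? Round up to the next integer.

n = [z_{α/2}·√(p₀q₀) + z_β·√(p₁q₁)]² / (p₁ − p₀)²
  = [2.576·√(0.28·0.72) + 1.036·√(0.35·0.65)]² / (0.07)²
  = [2.576·0.4490 + 1.036·0.4770]² / 0.0049
  = [1.6508]² / 0.0049
  = 556.13
Round up → n = 557.

n = 557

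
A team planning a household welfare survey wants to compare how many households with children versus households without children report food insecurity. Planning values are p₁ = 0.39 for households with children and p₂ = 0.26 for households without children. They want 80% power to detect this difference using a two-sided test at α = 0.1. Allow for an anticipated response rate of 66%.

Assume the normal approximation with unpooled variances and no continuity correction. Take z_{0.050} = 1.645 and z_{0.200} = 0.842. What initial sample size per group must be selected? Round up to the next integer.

n = 239 per group

n = (z_{α/2} + z_β)² · [p₁(1−p₁) + p₂(1−p₂)] / (p₁ − p₂)²
  = (1.645 + 0.842)² · (0.39·0.61 + 0.26·0.74) / (0.13)²
  = (2.487)² · (0.2379 + 0.1924) / 0.0169
  = 6.1852 · 0.4303 / 0.0169
  = 157.48
Adjust for 66% response: 157.48 / 0.66 = 238.61.
Round up → n = 239 per group.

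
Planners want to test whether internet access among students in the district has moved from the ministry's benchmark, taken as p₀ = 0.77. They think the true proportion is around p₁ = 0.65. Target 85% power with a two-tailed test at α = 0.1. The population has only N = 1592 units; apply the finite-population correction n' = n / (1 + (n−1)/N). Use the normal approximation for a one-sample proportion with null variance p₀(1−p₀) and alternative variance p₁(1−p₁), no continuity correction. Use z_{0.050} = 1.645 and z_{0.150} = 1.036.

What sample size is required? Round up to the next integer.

n = [z_{α/2}·√(p₀q₀) + z_β·√(p₁q₁)]² / (p₁ − p₀)²
  = [1.645·√(0.77·0.23) + 1.036·√(0.65·0.35)]² / (-0.12)²
  = [1.645·0.4208 + 1.036·0.4770]² / 0.0144
  = [1.1864]² / 0.0144
  = 97.75
Finite-population correction (N = 1592): 97.75 / (1 + (97.75 − 1)/1592) = 92.15.
Round up → n = 93.

n = 93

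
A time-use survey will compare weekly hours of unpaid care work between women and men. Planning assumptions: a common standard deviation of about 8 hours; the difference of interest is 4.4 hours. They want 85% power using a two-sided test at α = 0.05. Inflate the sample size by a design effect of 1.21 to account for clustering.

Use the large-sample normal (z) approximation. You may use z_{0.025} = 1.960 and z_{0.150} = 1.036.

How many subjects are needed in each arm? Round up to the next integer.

n = (z_{α/2} + z_β)² · (σ₁² + σ₂²) / δ²
  = (1.960 + 1.036)² · (2·8² = 128) / 4.4²
  = 8.9760 · 128 / 19.36
  = 59.35
Design effect: 1.21 × 59.35 = 71.81.
Round up → n = 72 per group.

n = 72 per group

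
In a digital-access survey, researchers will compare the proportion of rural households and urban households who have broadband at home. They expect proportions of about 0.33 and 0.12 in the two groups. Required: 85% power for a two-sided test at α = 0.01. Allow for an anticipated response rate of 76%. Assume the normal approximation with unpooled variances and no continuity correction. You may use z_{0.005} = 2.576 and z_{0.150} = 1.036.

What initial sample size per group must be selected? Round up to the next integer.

n = 128 per group

n = (z_{α/2} + z_β)² · [p₁(1−p₁) + p₂(1−p₂)] / (p₁ − p₂)²
  = (2.576 + 1.036)² · (0.33·0.67 + 0.12·0.88) / (0.21)²
  = (3.612)² · (0.2211 + 0.1056) / 0.0441
  = 13.0465 · 0.3267 / 0.0441
  = 96.65
Adjust for 76% response: 96.65 / 0.76 = 127.17.
Round up → n = 128 per group.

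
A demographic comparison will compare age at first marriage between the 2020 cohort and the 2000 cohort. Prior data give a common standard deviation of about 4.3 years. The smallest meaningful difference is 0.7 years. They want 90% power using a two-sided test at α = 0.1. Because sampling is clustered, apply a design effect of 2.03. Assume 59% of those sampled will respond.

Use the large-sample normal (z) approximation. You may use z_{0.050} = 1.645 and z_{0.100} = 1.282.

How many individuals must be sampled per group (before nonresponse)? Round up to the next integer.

n = (z_{α/2} + z_β)² · (σ₁² + σ₂²) / δ²
  = (1.645 + 1.282)² · (2·4.3² = 36.98) / 0.7²
  = 8.5673 · 36.98 / 0.49
  = 646.57
Design effect: 2.03 × 646.57 = 1312.54.
Adjust for 59% response: 1312.54 / 0.59 = 2224.64.
Round up → n = 2225 per group.

n = 2225 per group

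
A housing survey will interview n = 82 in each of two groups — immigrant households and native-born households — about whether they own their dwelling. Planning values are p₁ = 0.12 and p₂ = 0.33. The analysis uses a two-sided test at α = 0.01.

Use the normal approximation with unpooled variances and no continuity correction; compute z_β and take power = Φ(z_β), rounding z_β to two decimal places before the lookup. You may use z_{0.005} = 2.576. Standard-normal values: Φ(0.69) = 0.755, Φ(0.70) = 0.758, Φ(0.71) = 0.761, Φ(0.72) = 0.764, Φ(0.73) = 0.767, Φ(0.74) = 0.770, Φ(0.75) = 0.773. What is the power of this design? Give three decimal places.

z_β = |p₁−p₂|·√(n/[p₁q₁+p₂q₂]) − z_{α/2}
    = 0.21 · √(82/0.3267) − 2.576
    = 0.21 · 15.8428 − 2.576
    = 3.3270 − 2.576 = 0.7510 → 0.75
Power = Φ(0.75) = 0.773.

Power ≈ 0.773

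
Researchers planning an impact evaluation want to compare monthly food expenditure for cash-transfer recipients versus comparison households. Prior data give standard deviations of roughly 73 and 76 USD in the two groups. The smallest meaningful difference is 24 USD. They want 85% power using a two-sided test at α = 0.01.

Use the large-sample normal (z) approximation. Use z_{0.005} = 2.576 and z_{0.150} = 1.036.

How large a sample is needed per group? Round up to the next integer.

n = 252 per group

n = (z_{α/2} + z_β)² · (σ₁² + σ₂²) / δ²
  = (2.576 + 1.036)² · (73² + 76² = 11105) / 24²
  = 13.0465 · 11105 / 576
  = 251.53
Round up → n = 252 per group.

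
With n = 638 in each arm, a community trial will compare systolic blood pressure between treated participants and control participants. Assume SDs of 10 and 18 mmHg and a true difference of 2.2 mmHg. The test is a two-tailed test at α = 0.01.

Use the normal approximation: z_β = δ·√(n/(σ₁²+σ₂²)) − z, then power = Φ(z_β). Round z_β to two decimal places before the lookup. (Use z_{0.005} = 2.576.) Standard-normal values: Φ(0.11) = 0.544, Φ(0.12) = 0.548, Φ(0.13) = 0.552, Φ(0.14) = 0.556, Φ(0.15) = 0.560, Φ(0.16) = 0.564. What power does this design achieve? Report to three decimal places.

Power ≈ 0.548

z_β = δ·√(n/(σ₁²+σ₂²)) − z_{α/2}
    = 2.2 · √(638/424) − 2.576
    = 2.2 · 1.22667 − 2.576
    = 2.6987 − 2.576 = 0.1227 → 0.12
Power = Φ(0.12) = 0.548.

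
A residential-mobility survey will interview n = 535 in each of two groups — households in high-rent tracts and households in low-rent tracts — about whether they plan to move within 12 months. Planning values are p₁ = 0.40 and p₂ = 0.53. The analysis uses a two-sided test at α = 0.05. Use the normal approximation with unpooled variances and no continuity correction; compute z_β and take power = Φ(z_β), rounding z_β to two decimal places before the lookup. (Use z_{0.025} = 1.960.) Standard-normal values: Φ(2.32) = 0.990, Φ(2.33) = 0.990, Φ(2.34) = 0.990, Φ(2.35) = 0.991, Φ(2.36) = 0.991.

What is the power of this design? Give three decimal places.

Power ≈ 0.990

z_β = |p₁−p₂|·√(n/[p₁q₁+p₂q₂]) − z_{α/2}
    = 0.13 · √(535/0.4891) − 1.960
    = 0.13 · 33.0733 − 1.960
    = 4.2995 − 1.960 = 2.3395 → 2.34
Power = Φ(2.34) = 0.990.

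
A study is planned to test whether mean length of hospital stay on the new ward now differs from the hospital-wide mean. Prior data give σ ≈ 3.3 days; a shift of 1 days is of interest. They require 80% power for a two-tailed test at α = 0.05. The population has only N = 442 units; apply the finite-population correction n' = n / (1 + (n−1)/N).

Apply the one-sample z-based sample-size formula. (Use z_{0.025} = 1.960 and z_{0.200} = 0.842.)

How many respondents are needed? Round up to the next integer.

n = 72

n = (z_{α/2} + z_β)² · σ² / δ²
  = (1.960 + 0.842)² · 3.3² / 1²
  = 7.8512 · 10.89 / 1
  = 85.50
Finite-population correction (N = 442): 85.50 / (1 + (85.50 − 1)/442) = 71.78.
Round up → n = 72.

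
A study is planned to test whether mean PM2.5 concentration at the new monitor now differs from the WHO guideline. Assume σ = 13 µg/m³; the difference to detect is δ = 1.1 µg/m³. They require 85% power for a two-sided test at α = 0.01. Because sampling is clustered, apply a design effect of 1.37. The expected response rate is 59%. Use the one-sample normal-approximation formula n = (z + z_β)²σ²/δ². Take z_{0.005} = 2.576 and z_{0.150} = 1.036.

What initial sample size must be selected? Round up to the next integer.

n = (z_{α/2} + z_β)² · σ² / δ²
  = (2.576 + 1.036)² · 13² / 1.1²
  = 13.0465 · 169 / 1.21
  = 1822.20
Design effect: 1.37 × 1822.20 = 2496.42.
Adjust for 59% response: 2496.42 / 0.59 = 4231.22.
Round up → n = 4232.

n = 4232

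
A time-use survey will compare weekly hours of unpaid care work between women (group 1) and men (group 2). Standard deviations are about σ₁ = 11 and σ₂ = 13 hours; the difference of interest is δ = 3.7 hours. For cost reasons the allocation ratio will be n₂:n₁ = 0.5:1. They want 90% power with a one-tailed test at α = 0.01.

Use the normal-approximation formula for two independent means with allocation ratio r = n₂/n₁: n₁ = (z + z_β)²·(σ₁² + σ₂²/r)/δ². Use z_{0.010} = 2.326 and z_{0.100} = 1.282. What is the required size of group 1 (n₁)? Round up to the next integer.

n₁ = (z_α + z_β)² · (σ₁² + σ₂²/r) / δ²
   = (2.326 + 1.282)² · (11² + 13²/0.5) / 3.7²
   = 13.0177 · (121 + 338) / 13.69
   = 13.0177 · 459 / 13.69
   = 436.46
Round up → n₁ = 437; n₂ = r·n₁ = 0.5 × 437 = 219.

n₁ = 437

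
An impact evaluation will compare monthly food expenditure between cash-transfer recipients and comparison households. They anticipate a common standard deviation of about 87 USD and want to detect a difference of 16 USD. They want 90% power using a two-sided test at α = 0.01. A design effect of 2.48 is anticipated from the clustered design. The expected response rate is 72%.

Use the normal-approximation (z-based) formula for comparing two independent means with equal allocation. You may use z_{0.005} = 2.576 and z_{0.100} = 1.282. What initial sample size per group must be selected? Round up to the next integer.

n = (z_{α/2} + z_β)² · (σ₁² + σ₂²) / δ²
  = (2.576 + 1.282)² · (2·87² = 15138) / 16²
  = 14.8842 · 15138 / 256
  = 880.14
Design effect: 2.48 × 880.14 = 2182.75.
Adjust for 72% response: 2182.75 / 0.72 = 3031.60.
Round up → n = 3032 per group.

n = 3032 per group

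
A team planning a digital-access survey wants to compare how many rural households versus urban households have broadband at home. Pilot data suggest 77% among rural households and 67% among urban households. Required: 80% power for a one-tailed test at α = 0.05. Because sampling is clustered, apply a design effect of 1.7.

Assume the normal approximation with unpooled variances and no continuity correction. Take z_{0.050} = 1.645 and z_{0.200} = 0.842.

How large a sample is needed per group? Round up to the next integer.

n = (z_α + z_β)² · [p₁(1−p₁) + p₂(1−p₂)] / (p₁ − p₂)²
  = (1.645 + 0.842)² · (0.77·0.23 + 0.67·0.33) / (0.10)²
  = (2.487)² · (0.1771 + 0.2211) / 0.0100
  = 6.1852 · 0.3982 / 0.0100
  = 246.29
Design effect: 1.7 × 246.29 = 418.70.
Round up → n = 419 per group.

n = 419 per group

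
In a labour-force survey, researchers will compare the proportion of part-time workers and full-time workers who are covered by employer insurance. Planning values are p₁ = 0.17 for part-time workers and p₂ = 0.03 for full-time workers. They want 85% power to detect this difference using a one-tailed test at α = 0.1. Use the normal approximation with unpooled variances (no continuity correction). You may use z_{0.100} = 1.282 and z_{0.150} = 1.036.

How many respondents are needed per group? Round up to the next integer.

n = 47 per group

n = (z_α + z_β)² · [p₁(1−p₁) + p₂(1−p₂)] / (p₁ − p₂)²
  = (1.282 + 1.036)² · (0.17·0.83 + 0.03·0.97) / (0.14)²
  = (2.318)² · (0.1411 + 0.0291) / 0.0196
  = 5.3731 · 0.1702 / 0.0196
  = 46.66
Round up → n = 47 per group.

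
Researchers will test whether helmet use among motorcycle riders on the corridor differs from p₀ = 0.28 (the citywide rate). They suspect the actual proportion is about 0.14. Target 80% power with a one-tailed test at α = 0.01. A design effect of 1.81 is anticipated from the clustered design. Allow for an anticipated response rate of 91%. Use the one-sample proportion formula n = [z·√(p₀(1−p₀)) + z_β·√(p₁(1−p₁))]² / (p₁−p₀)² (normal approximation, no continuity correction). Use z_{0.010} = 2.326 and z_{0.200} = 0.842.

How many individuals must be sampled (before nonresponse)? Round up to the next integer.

n = 182

n = [z_α·√(p₀q₀) + z_β·√(p₁q₁)]² / (p₁ − p₀)²
  = [2.326·√(0.28·0.72) + 0.842·√(0.14·0.86)]² / (-0.14)²
  = [2.326·0.4490 + 0.842·0.3470]² / 0.0196
  = [1.3365]² / 0.0196
  = 91.14
Design effect: 1.81 × 91.14 = 164.96.
Adjust for 91% response: 164.96 / 0.91 = 181.28.
Round up → n = 182.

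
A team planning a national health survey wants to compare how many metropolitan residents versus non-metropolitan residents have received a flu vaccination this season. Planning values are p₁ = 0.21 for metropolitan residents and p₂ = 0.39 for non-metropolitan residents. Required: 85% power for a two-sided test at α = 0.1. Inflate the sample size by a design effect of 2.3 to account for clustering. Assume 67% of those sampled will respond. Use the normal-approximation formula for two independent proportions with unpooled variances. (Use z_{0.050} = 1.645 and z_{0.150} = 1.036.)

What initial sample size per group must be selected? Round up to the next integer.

n = 308 per group

n = (z_{α/2} + z_β)² · [p₁(1−p₁) + p₂(1−p₂)] / (p₁ − p₂)²
  = (1.645 + 1.036)² · (0.21·0.79 + 0.39·0.61) / (-0.18)²
  = (2.681)² · (0.1659 + 0.2379) / 0.0324
  = 7.1878 · 0.4038 / 0.0324
  = 89.58
Design effect: 2.3 × 89.58 = 206.04.
Adjust for 67% response: 206.04 / 0.67 = 307.52.
Round up → n = 308 per group.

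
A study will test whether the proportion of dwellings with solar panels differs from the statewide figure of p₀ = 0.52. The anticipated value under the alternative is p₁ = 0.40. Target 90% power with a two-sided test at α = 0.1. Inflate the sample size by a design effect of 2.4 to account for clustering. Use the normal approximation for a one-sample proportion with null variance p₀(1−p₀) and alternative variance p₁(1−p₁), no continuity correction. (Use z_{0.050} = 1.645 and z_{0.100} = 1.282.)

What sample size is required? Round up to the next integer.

n = 351

n = [z_{α/2}·√(p₀q₀) + z_β·√(p₁q₁)]² / (p₁ − p₀)²
  = [1.645·√(0.52·0.48) + 1.282·√(0.40·0.60)]² / (-0.12)²
  = [1.645·0.4996 + 1.282·0.4899]² / 0.0144
  = [1.4499]² / 0.0144
  = 145.98
Design effect: 2.4 × 145.98 = 350.36.
Round up → n = 351.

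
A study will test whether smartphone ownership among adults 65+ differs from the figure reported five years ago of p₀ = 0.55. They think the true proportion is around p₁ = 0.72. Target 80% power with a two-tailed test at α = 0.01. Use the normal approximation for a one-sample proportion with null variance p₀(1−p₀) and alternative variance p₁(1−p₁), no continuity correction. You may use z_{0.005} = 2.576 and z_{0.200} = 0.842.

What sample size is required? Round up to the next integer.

n = [z_{α/2}·√(p₀q₀) + z_β·√(p₁q₁)]² / (p₁ − p₀)²
  = [2.576·√(0.55·0.45) + 0.842·√(0.72·0.28)]² / (0.17)²
  = [2.576·0.4975 + 0.842·0.4490]² / 0.0289
  = [1.6596]² / 0.0289
  = 95.30
Round up → n = 96.

n = 96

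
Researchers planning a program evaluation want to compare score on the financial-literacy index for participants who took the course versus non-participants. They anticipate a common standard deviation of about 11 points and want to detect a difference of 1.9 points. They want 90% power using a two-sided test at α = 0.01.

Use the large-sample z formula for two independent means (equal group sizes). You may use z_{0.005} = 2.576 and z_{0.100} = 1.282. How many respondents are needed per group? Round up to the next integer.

n = (z_{α/2} + z_β)² · (σ₁² + σ₂²) / δ²
  = (2.576 + 1.282)² · (2·11² = 242) / 1.9²
  = 14.8842 · 242 / 3.61
  = 997.77
Round up → n = 998 per group.

n = 998 per group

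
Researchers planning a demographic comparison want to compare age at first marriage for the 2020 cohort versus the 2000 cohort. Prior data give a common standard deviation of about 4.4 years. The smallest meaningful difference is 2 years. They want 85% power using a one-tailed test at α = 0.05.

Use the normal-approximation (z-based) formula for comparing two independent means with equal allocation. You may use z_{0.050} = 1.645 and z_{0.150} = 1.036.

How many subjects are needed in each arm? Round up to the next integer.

n = (z_α + z_β)² · (σ₁² + σ₂²) / δ²
  = (1.645 + 1.036)² · (2·4.4² = 38.72) / 2²
  = 7.1878 · 38.72 / 4
  = 69.58
Round up → n = 70 per group.

n = 70 per group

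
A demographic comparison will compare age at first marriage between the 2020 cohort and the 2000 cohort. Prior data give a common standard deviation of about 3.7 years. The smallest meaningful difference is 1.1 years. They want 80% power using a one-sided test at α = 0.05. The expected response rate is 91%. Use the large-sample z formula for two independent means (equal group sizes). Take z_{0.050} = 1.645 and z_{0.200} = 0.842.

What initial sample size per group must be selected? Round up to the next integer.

n = (z_α + z_β)² · (σ₁² + σ₂²) / δ²
  = (1.645 + 0.842)² · (2·3.7² = 27.38) / 1.1²
  = 6.1852 · 27.38 / 1.21
  = 139.96
Adjust for 91% response: 139.96 / 0.91 = 153.80.
Round up → n = 154 per group.

n = 154 per group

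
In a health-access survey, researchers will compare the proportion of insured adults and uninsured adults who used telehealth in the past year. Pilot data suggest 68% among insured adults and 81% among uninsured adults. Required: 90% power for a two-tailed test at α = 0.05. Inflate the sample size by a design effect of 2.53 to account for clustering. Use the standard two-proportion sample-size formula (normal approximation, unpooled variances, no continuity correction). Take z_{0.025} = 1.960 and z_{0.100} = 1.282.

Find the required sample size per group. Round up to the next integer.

n = (z_{α/2} + z_β)² · [p₁(1−p₁) + p₂(1−p₂)] / (p₁ − p₂)²
  = (1.960 + 1.282)² · (0.68·0.32 + 0.81·0.19) / (-0.13)²
  = (3.242)² · (0.2176 + 0.1539) / 0.0169
  = 10.5106 · 0.3715 / 0.0169
  = 231.05
Design effect: 2.53 × 231.05 = 584.55.
Round up → n = 585 per group.

n = 585 per group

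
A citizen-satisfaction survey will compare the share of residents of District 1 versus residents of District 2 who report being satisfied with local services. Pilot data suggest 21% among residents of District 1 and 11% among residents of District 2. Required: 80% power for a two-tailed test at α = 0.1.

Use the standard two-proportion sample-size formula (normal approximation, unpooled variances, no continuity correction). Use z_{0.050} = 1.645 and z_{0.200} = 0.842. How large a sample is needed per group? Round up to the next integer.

n = 164 per group

n = (z_{α/2} + z_β)² · [p₁(1−p₁) + p₂(1−p₂)] / (p₁ − p₂)²
  = (1.645 + 0.842)² · (0.21·0.79 + 0.11·0.89) / (0.10)²
  = (2.487)² · (0.1659 + 0.0979) / 0.0100
  = 6.1852 · 0.2638 / 0.0100
  = 163.16
Round up → n = 164 per group.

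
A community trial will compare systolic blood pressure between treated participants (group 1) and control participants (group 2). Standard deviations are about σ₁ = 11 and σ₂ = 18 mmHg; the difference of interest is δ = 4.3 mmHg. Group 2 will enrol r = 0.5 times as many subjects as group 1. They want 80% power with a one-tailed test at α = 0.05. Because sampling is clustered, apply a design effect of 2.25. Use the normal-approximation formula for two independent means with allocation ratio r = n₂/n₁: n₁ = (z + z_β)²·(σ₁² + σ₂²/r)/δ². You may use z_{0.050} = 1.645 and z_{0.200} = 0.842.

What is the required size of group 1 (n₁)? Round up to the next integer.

n₁ = (z_α + z_β)² · (σ₁² + σ₂²/r) / δ²
   = (1.645 + 0.842)² · (11² + 18²/0.5) / 4.3²
   = 6.1852 · (121 + 648) / 18.49
   = 6.1852 · 769 / 18.49
   = 257.24
Design effect: 2.25 × 257.24 = 578.79.
Round up → n₁ = 579; n₂ = r·n₁ = 0.5 × 579 = 290.

n₁ = 579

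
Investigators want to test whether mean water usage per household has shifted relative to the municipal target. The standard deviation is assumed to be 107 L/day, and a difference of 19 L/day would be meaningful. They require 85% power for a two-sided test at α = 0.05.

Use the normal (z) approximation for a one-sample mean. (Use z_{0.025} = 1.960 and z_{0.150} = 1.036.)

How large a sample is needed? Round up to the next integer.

n = (z_{α/2} + z_β)² · σ² / δ²
  = (1.960 + 1.036)² · 107² / 19²
  = 8.9760 · 11449 / 361
  = 284.67
Round up → n = 285.

n = 285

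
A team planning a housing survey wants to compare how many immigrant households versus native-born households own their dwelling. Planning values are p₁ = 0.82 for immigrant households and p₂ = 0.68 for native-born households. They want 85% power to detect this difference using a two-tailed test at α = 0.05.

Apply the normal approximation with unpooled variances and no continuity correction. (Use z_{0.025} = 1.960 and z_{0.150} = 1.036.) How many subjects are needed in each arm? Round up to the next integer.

n = 168 per group

n = (z_{α/2} + z_β)² · [p₁(1−p₁) + p₂(1−p₂)] / (p₁ − p₂)²
  = (1.960 + 1.036)² · (0.82·0.18 + 0.68·0.32) / (0.14)²
  = (2.996)² · (0.1476 + 0.2176) / 0.0196
  = 8.9760 · 0.3652 / 0.0196
  = 167.25
Round up → n = 168 per group.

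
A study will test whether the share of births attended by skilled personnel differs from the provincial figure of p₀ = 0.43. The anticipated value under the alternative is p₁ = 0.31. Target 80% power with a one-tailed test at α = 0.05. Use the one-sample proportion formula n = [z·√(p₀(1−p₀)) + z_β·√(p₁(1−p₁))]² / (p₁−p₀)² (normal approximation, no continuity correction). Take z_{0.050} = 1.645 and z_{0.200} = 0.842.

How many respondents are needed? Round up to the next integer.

n = [z_α·√(p₀q₀) + z_β·√(p₁q₁)]² / (p₁ − p₀)²
  = [1.645·√(0.43·0.57) + 0.842·√(0.31·0.69)]² / (-0.12)²
  = [1.645·0.4951 + 0.842·0.4625]² / 0.0144
  = [1.2038]² / 0.0144
  = 100.64
Round up → n = 101.

n = 101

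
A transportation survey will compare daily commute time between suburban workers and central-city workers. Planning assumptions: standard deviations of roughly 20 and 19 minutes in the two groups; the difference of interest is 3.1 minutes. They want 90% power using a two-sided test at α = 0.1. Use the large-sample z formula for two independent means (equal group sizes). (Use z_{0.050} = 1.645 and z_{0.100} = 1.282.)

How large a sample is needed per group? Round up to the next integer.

n = (z_{α/2} + z_β)² · (σ₁² + σ₂²) / δ²
  = (1.645 + 1.282)² · (20² + 19² = 761) / 3.1²
  = 8.5673 · 761 / 9.61
  = 678.43
Round up → n = 679 per group.

n = 679 per group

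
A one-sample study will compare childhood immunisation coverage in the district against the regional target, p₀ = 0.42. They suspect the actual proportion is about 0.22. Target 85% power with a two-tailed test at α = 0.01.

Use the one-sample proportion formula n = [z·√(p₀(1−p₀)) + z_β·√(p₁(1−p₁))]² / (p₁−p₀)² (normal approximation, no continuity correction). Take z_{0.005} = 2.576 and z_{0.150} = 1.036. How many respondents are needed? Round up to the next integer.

n = [z_{α/2}·√(p₀q₀) + z_β·√(p₁q₁)]² / (p₁ − p₀)²
  = [2.576·√(0.42·0.58) + 1.036·√(0.22·0.78)]² / (-0.20)²
  = [2.576·0.4936 + 1.036·0.4142]² / 0.0400
  = [1.7006]² / 0.0400
  = 72.30
Round up → n = 73.

n = 73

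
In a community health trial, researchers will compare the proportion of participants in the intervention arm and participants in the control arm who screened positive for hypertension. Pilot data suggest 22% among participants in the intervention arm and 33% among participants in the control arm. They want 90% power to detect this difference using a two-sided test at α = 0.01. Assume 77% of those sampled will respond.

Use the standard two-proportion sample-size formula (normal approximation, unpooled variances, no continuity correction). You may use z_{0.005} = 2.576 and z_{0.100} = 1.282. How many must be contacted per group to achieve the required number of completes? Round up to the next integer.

n = (z_{α/2} + z_β)² · [p₁(1−p₁) + p₂(1−p₂)] / (p₁ − p₂)²
  = (2.576 + 1.282)² · (0.22·0.78 + 0.33·0.67) / (-0.11)²
  = (3.858)² · (0.1716 + 0.2211) / 0.0121
  = 14.8842 · 0.3927 / 0.0121
  = 483.06
Adjust for 77% response: 483.06 / 0.77 = 627.35.
Round up → n = 628 per group.

n = 628 per group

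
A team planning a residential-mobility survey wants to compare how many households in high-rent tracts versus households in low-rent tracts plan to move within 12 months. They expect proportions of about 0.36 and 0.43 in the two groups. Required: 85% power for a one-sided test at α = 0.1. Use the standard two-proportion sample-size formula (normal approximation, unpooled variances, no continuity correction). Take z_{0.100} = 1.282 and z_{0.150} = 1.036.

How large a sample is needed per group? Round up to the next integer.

n = 522 per group

n = (z_α + z_β)² · [p₁(1−p₁) + p₂(1−p₂)] / (p₁ − p₂)²
  = (1.282 + 1.036)² · (0.36·0.64 + 0.43·0.57) / (-0.07)²
  = (2.318)² · (0.2304 + 0.2451) / 0.0049
  = 5.3731 · 0.4755 / 0.0049
  = 521.41
Round up → n = 522 per group.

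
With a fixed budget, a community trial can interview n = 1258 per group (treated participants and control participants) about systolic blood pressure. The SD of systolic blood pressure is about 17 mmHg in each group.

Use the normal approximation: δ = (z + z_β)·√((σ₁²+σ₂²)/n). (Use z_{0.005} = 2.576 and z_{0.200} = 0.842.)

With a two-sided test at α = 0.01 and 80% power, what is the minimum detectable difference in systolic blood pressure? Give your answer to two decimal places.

Minimum detectable difference ≈ 2.32 mmHg

δ = (z_{α/2} + z_β) · √((σ₁²+σ₂²)/n)
  = (2.576 + 0.842) · √(578/1258)
  = 3.418 · √0.45946
  = 3.418 · 0.6778
  = 2.3168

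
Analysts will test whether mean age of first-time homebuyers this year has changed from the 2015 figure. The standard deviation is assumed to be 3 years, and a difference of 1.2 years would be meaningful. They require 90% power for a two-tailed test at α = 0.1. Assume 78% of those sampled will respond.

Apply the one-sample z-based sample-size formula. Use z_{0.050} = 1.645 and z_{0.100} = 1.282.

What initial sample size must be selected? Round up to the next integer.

n = 69

n = (z_{α/2} + z_β)² · σ² / δ²
  = (1.645 + 1.282)² · 3² / 1.2²
  = 8.5673 · 9 / 1.44
  = 53.55
Adjust for 78% response: 53.55 / 0.78 = 68.65.
Round up → n = 69.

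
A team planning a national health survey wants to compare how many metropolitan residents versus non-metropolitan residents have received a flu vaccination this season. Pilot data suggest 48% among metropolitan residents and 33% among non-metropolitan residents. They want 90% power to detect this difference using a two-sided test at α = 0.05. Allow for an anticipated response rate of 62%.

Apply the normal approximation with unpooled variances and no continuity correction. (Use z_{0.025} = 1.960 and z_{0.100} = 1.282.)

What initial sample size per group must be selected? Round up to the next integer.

n = (z_{α/2} + z_β)² · [p₁(1−p₁) + p₂(1−p₂)] / (p₁ − p₂)²
  = (1.960 + 1.282)² · (0.48·0.52 + 0.33·0.67) / (0.15)²
  = (3.242)² · (0.2496 + 0.2211) / 0.0225
  = 10.5106 · 0.4707 / 0.0225
  = 219.88
Adjust for 62% response: 219.88 / 0.62 = 354.65.
Round up → n = 355 per group.

n = 355 per group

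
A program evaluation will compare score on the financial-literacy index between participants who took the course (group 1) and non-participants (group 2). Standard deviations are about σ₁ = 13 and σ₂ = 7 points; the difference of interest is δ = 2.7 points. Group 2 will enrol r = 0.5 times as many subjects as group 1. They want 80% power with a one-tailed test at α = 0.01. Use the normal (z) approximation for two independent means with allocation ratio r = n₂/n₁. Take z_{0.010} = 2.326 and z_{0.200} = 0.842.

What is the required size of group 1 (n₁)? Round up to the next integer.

n₁ = 368

n₁ = (z_α + z_β)² · (σ₁² + σ₂²/r) / δ²
   = (2.326 + 0.842)² · (13² + 7²/0.5) / 2.7²
   = 10.0362 · (169 + 98) / 7.29
   = 10.0362 · 267 / 7.29
   = 367.58
Round up → n₁ = 368; n₂ = r·n₁ = 0.5 × 368 = 184.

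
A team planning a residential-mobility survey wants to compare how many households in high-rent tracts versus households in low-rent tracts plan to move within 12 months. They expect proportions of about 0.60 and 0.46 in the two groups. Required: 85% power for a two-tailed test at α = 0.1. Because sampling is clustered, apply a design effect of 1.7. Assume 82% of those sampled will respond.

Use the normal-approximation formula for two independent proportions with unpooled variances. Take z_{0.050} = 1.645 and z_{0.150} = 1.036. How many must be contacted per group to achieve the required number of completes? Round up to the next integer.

n = 372 per group

n = (z_{α/2} + z_β)² · [p₁(1−p₁) + p₂(1−p₂)] / (p₁ − p₂)²
  = (1.645 + 1.036)² · (0.60·0.40 + 0.46·0.54) / (0.14)²
  = (2.681)² · (0.2400 + 0.2484) / 0.0196
  = 7.1878 · 0.4884 / 0.0196
  = 179.11
Design effect: 1.7 × 179.11 = 304.48.
Adjust for 82% response: 304.48 / 0.82 = 371.32.
Round up → n = 372 per group.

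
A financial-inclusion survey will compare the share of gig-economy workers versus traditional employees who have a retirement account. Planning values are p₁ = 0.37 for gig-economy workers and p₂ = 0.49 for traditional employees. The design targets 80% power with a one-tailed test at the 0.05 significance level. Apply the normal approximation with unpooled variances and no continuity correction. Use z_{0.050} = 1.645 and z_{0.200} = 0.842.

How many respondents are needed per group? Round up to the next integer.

n = (z_α + z_β)² · [p₁(1−p₁) + p₂(1−p₂)] / (p₁ − p₂)²
  = (1.645 + 0.842)² · (0.37·0.63 + 0.49·0.51) / (-0.12)²
  = (2.487)² · (0.2331 + 0.2499) / 0.0144
  = 6.1852 · 0.4830 / 0.0144
  = 207.46
Round up → n = 208 per group.

n = 208 per group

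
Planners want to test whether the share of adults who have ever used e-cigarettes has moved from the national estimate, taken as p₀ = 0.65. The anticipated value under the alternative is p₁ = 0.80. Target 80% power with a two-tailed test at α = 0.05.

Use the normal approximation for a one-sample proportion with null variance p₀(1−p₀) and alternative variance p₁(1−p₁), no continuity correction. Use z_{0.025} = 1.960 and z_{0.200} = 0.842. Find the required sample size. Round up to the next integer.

n = [z_{α/2}·√(p₀q₀) + z_β·√(p₁q₁)]² / (p₁ − p₀)²
  = [1.960·√(0.65·0.35) + 0.842·√(0.80·0.20)]² / (0.15)²
  = [1.960·0.4770 + 0.842·0.4000]² / 0.0225
  = [1.2717]² / 0.0225
  = 71.87
Round up → n = 72.

n = 72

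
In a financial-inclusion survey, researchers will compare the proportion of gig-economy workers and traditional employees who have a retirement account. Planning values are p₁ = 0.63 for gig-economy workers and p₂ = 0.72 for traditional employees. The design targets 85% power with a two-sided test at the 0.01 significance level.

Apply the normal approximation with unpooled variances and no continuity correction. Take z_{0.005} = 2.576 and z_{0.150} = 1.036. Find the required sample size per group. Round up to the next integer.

n = (z_{α/2} + z_β)² · [p₁(1−p₁) + p₂(1−p₂)] / (p₁ − p₂)²
  = (2.576 + 1.036)² · (0.63·0.37 + 0.72·0.28) / (-0.09)²
  = (3.612)² · (0.2331 + 0.2016) / 0.0081
  = 13.0465 · 0.4347 / 0.0081
  = 700.16
Round up → n = 701 per group.

n = 701 per group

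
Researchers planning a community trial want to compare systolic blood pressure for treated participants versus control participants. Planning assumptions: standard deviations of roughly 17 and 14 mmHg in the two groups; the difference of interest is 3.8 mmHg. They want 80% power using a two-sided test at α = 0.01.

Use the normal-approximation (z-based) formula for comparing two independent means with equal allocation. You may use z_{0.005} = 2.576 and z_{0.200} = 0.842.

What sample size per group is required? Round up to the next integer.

n = (z_{α/2} + z_β)² · (σ₁² + σ₂²) / δ²
  = (2.576 + 0.842)² · (17² + 14² = 485) / 3.8²
  = 11.6827 · 485 / 14.44
  = 392.39
Round up → n = 393 per group.

n = 393 per group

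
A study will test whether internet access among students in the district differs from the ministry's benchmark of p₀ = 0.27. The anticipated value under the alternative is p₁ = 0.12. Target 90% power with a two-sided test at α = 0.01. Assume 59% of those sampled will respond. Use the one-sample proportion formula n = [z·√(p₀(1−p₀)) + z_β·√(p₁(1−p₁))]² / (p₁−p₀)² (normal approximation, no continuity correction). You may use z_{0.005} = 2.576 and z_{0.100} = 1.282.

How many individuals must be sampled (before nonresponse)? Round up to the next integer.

n = 184

n = [z_{α/2}·√(p₀q₀) + z_β·√(p₁q₁)]² / (p₁ − p₀)²
  = [2.576·√(0.27·0.73) + 1.282·√(0.12·0.88)]² / (-0.15)²
  = [2.576·0.4440 + 1.282·0.3250]² / 0.0225
  = [1.5602]² / 0.0225
  = 108.19
Adjust for 59% response: 108.19 / 0.59 = 183.38.
Round up → n = 184.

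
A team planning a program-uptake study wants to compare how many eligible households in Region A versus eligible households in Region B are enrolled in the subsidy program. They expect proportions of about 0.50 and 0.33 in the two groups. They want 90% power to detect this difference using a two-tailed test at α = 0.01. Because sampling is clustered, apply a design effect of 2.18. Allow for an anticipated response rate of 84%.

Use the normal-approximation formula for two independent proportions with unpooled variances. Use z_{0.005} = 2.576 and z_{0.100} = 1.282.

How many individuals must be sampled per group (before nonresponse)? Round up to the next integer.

n = 630 per group

n = (z_{α/2} + z_β)² · [p₁(1−p₁) + p₂(1−p₂)] / (p₁ − p₂)²
  = (2.576 + 1.282)² · (0.50·0.50 + 0.33·0.67) / (0.17)²
  = (3.858)² · (0.2500 + 0.2211) / 0.0289
  = 14.8842 · 0.4711 / 0.0289
  = 242.63
Design effect: 2.18 × 242.63 = 528.93.
Adjust for 84% response: 528.93 / 0.84 = 629.68.
Round up → n = 630 per group.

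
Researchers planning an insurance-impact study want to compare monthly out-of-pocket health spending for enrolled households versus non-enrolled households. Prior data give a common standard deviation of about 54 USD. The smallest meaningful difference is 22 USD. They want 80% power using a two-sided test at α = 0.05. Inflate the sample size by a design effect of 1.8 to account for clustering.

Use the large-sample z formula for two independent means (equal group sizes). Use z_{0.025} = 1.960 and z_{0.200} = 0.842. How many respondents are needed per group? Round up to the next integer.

n = (z_{α/2} + z_β)² · (σ₁² + σ₂²) / δ²
  = (1.960 + 0.842)² · (2·54² = 5832) / 22²
  = 7.8512 · 5832 / 484
  = 94.60
Design effect: 1.8 × 94.60 = 170.29.
Round up → n = 171 per group.

n = 171 per group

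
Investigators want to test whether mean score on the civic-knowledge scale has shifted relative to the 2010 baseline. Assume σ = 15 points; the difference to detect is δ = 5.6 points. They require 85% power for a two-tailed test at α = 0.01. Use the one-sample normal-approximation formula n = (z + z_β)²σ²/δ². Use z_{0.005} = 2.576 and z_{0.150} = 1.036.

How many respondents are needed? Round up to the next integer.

n = 94

n = (z_{α/2} + z_β)² · σ² / δ²
  = (2.576 + 1.036)² · 15² / 5.6²
  = 13.0465 · 225 / 31.36
  = 93.61
Round up → n = 94.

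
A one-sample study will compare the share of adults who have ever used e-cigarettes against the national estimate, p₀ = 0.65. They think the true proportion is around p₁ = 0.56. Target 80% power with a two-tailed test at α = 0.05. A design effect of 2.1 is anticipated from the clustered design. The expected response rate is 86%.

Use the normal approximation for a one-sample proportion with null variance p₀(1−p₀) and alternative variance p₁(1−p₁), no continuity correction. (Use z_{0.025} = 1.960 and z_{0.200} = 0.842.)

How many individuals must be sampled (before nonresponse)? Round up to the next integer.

n = [z_{α/2}·√(p₀q₀) + z_β·√(p₁q₁)]² / (p₁ − p₀)²
  = [1.960·√(0.65·0.35) + 0.842·√(0.56·0.44)]² / (-0.09)²
  = [1.960·0.4770 + 0.842·0.4964]² / 0.0081
  = [1.3528]² / 0.0081
  = 225.94
Design effect: 2.1 × 225.94 = 474.47.
Adjust for 86% response: 474.47 / 0.86 = 551.71.
Round up → n = 552.

n = 552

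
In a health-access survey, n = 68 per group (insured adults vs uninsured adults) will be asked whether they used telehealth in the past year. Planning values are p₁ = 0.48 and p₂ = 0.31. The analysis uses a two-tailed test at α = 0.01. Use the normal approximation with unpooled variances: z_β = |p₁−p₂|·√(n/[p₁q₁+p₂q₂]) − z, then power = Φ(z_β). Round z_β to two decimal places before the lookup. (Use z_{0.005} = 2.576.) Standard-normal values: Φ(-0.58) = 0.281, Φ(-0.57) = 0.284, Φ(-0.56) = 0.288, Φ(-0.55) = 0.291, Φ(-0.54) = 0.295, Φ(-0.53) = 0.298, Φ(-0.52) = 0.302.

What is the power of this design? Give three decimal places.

z_β = |p₁−p₂|·√(n/[p₁q₁+p₂q₂]) − z_{α/2}
    = 0.17 · √(68/0.4635) − 2.576
    = 0.17 · 12.1124 − 2.576
    = 2.0591 − 2.576 = -0.5169 → -0.52
Power = Φ(-0.52) = 0.302.

Power ≈ 0.302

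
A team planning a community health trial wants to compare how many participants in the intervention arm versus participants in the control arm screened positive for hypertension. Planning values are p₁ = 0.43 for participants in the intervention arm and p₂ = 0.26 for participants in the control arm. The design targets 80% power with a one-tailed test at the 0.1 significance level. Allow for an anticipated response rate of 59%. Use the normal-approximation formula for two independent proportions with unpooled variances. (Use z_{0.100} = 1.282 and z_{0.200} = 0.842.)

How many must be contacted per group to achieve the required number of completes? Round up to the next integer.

n = 116 per group

n = (z_α + z_β)² · [p₁(1−p₁) + p₂(1−p₂)] / (p₁ − p₂)²
  = (1.282 + 0.842)² · (0.43·0.57 + 0.26·0.74) / (0.17)²
  = (2.124)² · (0.2451 + 0.1924) / 0.0289
  = 4.5114 · 0.4375 / 0.0289
  = 68.30
Adjust for 59% response: 68.30 / 0.59 = 115.75.
Round up → n = 116 per group.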